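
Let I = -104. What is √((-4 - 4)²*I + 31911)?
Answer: √25255 ≈ 158.92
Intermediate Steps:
√((-4 - 4)²*I + 31911) = √((-4 - 4)²*(-104) + 31911) = √((-8)²*(-104) + 31911) = √(64*(-104) + 31911) = √(-6656 + 31911) = √25255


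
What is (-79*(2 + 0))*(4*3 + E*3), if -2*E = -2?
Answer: -2370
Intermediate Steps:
E = 1 (E = -½*(-2) = 1)
(-79*(2 + 0))*(4*3 + E*3) = (-79*(2 + 0))*(4*3 + 1*3) = (-79*2)*(12 + 3) = -79*2*15 = -158*15 = -2370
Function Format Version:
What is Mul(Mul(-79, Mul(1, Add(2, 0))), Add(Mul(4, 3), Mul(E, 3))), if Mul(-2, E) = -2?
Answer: -2370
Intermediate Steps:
E = 1 (E = Mul(Rational(-1, 2), -2) = 1)
Mul(Mul(-79, Mul(1, Add(2, 0))), Add(Mul(4, 3), Mul(E, 3))) = Mul(Mul(-79, Mul(1, Add(2, 0))), Add(Mul(4, 3), Mul(1, 3))) = Mul(Mul(-79, Mul(1, 2)), Add(12, 3)) = Mul(Mul(-79, 2), 15) = Mul(-158, 15) = -2370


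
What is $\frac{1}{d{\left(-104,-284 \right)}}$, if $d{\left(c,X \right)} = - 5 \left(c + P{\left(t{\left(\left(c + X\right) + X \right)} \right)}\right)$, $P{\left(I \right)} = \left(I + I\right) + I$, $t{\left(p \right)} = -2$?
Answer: $\frac{1}{550} \approx 0.0018182$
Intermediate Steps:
$P{\left(I \right)} = 3 I$ ($P{\left(I \right)} = 2 I + I = 3 I$)
$d{\left(c,X \right)} = 30 - 5 c$ ($d{\left(c,X \right)} = - 5 \left(c + 3 \left(-2\right)\right) = - 5 \left(c - 6\right) = - 5 \left(-6 + c\right) = 30 - 5 c$)
$\frac{1}{d{\left(-104,-284 \right)}} = \frac{1}{30 - -520} = \frac{1}{30 + 520} = \frac{1}{550}$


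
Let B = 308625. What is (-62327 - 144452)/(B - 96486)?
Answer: -206779/212139 ≈ -0.97473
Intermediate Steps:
(-62327 - 144452)/(B - 96486) = (-62327 - 144452)/(308625 - 96486) = -206779/212139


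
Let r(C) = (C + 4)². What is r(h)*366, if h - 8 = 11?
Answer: 193614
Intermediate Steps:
h = 19 (h = 8 + 11 = 19)
r(C) = (4 + C)²
r(h)*366 = (4 + 19)²*366 = 23²*366 = 529*366 = 193614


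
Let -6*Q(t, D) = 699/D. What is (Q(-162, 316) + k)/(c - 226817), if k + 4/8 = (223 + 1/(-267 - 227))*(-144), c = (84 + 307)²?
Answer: 5012901747/11541705344 ≈ 0.43433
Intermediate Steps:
Q(t, D) = -233/(2*D)
c = 152881 (c = 391² = 152881)
k = -15863431/494 (k = -½ + (223 + 1/(-267 - 227))*(-144) = -½ + (223 + 1/(-494))*(-144) = -½ + (223 - 1/494)*(-144) = -½ + (110161/494)*(-144) = -½ - 7931592/247 = -15863431/494 ≈ -32112.)
(Q(-162, 316) + k)/(c - 226817) = (-233/2/316 - 15863431/494)/(152881 - 226817) = (-233/2*1/316 - 15863431/494)/(-73936) = (-233/632 - 15863431/494)*(-1/73936) = -5012901747/156104*(-1/73936) = 5012901747/11541705344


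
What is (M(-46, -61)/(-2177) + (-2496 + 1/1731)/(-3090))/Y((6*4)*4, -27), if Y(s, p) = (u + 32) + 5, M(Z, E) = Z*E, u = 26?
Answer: -1120562593/146718379458 ≈ -0.0076375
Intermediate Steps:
M(Z, E) = E*Z
Y(s, p) = 63 (Y(s, p) = (26 + 32) + 5 = 58 + 5 = 63)
(M(-46, -61)/(-2177) + (-2496 + 1/1731)/(-3090))/Y((6*4)*4, -27) = (-61*(-46)/(-2177) + (-2496 + 1/1731)/(-3090))/63 = (2806*(-1/2177) + (-2496 + 1/1731)*(-1/3090))*(1/63) = (-2806/2177 - 4320575/1731*(-1/3090))*(1/63) = (-2806/2177 + 864115/1069758)*(1/63) = -1120562593/2328863166*1/63 = -1120562593/146718379458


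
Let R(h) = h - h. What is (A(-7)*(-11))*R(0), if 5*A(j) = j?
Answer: 0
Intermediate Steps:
A(j) = j/5
R(h) = 0
(A(-7)*(-11))*R(0) = (((⅕)*(-7))*(-11))*0 = -7/5*(-11)*0 = (77/5)*0 = 0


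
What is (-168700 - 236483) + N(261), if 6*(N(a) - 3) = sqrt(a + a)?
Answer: -405180 + sqrt(58)/2 ≈ -4.0518e+5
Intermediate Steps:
N(a) = 3 + sqrt(2)*sqrt(a)/6 (N(a) = 3 + sqrt(a + a)/6 = 3 + sqrt(2*a)/6 = 3 + (sqrt(2)*sqrt(a))/6 = 3 + sqrt(2)*sqrt(a)/6)
(-168700 - 236483) + N(261) = (-168700 - 236483) + (3 + sqrt(2)*sqrt(261)/6) = -405183 + (3 + sqrt(2)*(3*sqrt(29))/6) = -405183 + (3 + sqrt(58)/2) = -405180 + sqrt(58)/2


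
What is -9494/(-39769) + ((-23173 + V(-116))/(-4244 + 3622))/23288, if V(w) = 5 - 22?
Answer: 69222062147/288029686792 ≈ 0.24033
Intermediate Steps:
V(w) = -17
-9494/(-39769) + ((-23173 + V(-116))/(-4244 + 3622))/23288 = -9494/(-39769) + ((-23173 - 17)/(-4244 + 3622))/23288 = -9494*(-1/39769) - 23190/(-622)*(1/23288) = 9494/39769 - 23190*(-1/622)*(1/23288) = 9494/39769 + (11595/311)*(1/23288) = 9494/39769 + 11595/7242568 = 69222062147/288029686792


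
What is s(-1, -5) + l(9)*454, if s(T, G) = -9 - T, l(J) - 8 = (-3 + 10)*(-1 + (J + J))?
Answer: 57650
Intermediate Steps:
l(J) = 1 + 14*J (l(J) = 8 + (-3 + 10)*(-1 + (J + J)) = 8 + 7*(-1 + 2*J) = 8 + (-7 + 14*J) = 1 + 14*J)
s(-1, -5) + l(9)*454 = (-9 - 1*(-1)) + (1 + 14*9)*454 = (-9 + 1) + (1 + 126)*454 = -8 + 127*454 = -8 + 57658 = 57650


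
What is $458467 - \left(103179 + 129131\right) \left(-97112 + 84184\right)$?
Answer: $3003762147$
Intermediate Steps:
$458467 - \left(103179 + 129131\right) \left(-97112 + 84184\right) = 458467 - 232310 \left(-12928\right) = 458467 - -3003303680 = 458467 + 3003303680 = 3003762147$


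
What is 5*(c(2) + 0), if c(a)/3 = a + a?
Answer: 60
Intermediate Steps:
c(a) = 6*a (c(a) = 3*(a + a) = 3*(2*a) = 6*a)
5*(c(2) + 0) = 5*(6*2 + 0) = 5*(12 + 0) = 5*12 = 60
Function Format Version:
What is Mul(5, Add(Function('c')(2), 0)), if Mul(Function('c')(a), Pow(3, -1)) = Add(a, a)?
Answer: 60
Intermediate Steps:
Function('c')(a) = Mul(6, a) (Function('c')(a) = Mul(3, Add(a, a)) = Mul(3, Mul(2, a)) = Mul(6, a))
Mul(5, Add(Function('c')(2), 0)) = Mul(5, Add(Mul(6, 2), 0)) = Mul(5, Add(12, 0)) = Mul(5, 12) = 60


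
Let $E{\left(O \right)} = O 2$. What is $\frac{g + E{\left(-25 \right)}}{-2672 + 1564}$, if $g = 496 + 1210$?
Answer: $- \frac{414}{277} \approx -1.4946$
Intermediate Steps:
$E{\left(O \right)} = 2 O$
$g = 1706$
$\frac{g + E{\left(-25 \right)}}{-2672 + 1564} = \frac{1706 + 2 \left(-25\right)}{-2672 + 1564} = \frac{1706 - 50}{-1108} = 1656 \left(- \frac{1}{1108}\right) = - \frac{414}{277}$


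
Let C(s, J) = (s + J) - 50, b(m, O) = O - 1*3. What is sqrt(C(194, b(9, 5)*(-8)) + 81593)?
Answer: sqrt(81721) ≈ 285.87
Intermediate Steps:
b(m, O) = -3 + O (b(m, O) = O - 3 = -3 + O)
C(s, J) = -50 + J + s (C(s, J) = (J + s) - 50 = -50 + J + s)
sqrt(C(194, b(9, 5)*(-8)) + 81593) = sqrt((-50 + (-3 + 5)*(-8) + 194) + 81593) = sqrt((-50 + 2*(-8) + 194) + 81593) = sqrt((-50 - 16 + 194) + 81593) = sqrt(128 + 81593) = sqrt(81721)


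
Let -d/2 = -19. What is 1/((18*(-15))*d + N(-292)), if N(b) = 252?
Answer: -1/10008 ≈ -9.9920e-5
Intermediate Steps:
d = 38 (d = -2*(-19) = 38)
1/((18*(-15))*d + N(-292)) = 1/((18*(-15))*38 + 252) = 1/(-270*38 + 252) = 1/(-10260 + 252) = 1/(-10008) = -1/10008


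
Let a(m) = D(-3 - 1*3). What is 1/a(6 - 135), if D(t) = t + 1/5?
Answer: -5/29 ≈ -0.17241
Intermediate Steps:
D(t) = 1/5 + t (D(t) = t + 1/5 = 1/5 + t)
a(m) = -29/5 (a(m) = 1/5 + (-3 - 1*3) = 1/5 + (-3 - 3) = 1/5 - 6 = -29/5)
1/a(6 - 135) = 1/(-29/5) = -5/29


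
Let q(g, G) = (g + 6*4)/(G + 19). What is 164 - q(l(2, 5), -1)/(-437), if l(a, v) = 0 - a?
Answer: 645023/3933 ≈ 164.00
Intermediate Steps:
l(a, v) = -a
q(g, G) = (24 + g)/(19 + G) (q(g, G) = (g + 24)/(19 + G) = (24 + g)/(19 + G))
164 - q(l(2, 5), -1)/(-437) = 164 - (24 - 1*2)/(19 - 1)/(-437) = 164 - (24 - 2)/18*(-1)/437 = 164 - (1/18)*22*(-1)/437 = 164 - 11*(-1)/(9*437) = 164 - 1*(-11/3933) = 164 + 11/3933 = 645023/3933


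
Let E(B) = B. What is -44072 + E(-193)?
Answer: -44265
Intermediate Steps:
-44072 + E(-193) = -44072 - 193 = -44265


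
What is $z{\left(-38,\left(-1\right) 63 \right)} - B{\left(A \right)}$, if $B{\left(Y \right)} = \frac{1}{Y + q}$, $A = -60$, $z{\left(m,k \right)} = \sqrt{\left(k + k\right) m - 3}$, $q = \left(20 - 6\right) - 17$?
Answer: $\frac{1}{63} + \sqrt{4785} \approx 69.19$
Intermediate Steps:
$q = -3$ ($q = 14 - 17 = -3$)
$z{\left(m,k \right)} = \sqrt{-3 + 2 k m}$ ($z{\left(m,k \right)} = \sqrt{2 k m - 3} = \sqrt{-3 + 2 k m}$)
$B{\left(Y \right)} = \frac{1}{-3 + Y}$ ($B{\left(Y \right)} = \frac{1}{Y - 3} = \frac{1}{-3 + Y}$)
$z{\left(-38,\left(-1\right) 63 \right)} - B{\left(A \right)} = \sqrt{-3 + 2 \left(\left(-1\right) 63\right) \left(-38\right)} - \frac{1}{-3 - 60} = \sqrt{-3 + 2 \left(-63\right) \left(-38\right)} - \frac{1}{-63} = \sqrt{-3 + 4788} - - \frac{1}{63} = \sqrt{4785} + \frac{1}{63} = \frac{1}{63} + \sqrt{4785}$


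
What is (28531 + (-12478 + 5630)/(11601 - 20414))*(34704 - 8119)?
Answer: 6684812898335/8813 ≈ 7.5852e+8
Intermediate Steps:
(28531 + (-12478 + 5630)/(11601 - 20414))*(34704 - 8119) = (28531 - 6848/(-8813))*26585 = (28531 - 6848*(-1/8813))*26585 = (28531 + 6848/8813)*26585 = (251450551/8813)*26585 = 6684812898335/8813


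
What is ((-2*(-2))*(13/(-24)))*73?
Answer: -949/6 ≈ -158.17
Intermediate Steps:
((-2*(-2))*(13/(-24)))*73 = (4*(13*(-1/24)))*73 = (4*(-13/24))*73 = -13/6*73 = -949/6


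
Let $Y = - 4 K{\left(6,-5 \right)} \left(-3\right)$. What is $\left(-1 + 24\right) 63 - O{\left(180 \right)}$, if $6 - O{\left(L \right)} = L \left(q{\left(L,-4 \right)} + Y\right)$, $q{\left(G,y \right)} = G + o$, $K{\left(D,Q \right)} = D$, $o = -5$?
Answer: $45903$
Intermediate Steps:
$Y = 72$ ($Y = \left(-4\right) 6 \left(-3\right) = \left(-24\right) \left(-3\right) = 72$)
$q{\left(G,y \right)} = -5 + G$ ($q{\left(G,y \right)} = G - 5 = -5 + G$)
$O{\left(L \right)} = 6 - L \left(67 + L\right)$ ($O{\left(L \right)} = 6 - L \left(\left(-5 + L\right) + 72\right) = 6 - L \left(67 + L\right)$)
$\left(-1 + 24\right) 63 - O{\left(180 \right)} = \left(-1 + 24\right) 63 - \left(6 - 180^{2} - 12060\right) = 23 \cdot 63 - \left(6 - 32400 - 12060\right) = 1449 - \left(6 - 32400 - 12060\right) = 1449 - -44454 = 1449 + 44454 = 45903$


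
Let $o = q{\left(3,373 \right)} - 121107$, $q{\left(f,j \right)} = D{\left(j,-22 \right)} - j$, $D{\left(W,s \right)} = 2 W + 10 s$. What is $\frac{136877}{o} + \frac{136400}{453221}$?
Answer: $- \frac{45537405217}{54818892834} \approx -0.83069$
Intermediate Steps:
$q{\left(f,j \right)} = -220 + j$ ($q{\left(f,j \right)} = \left(2 j + 10 \left(-22\right)\right) - j = \left(2 j - 220\right) - j = \left(-220 + 2 j\right) - j = -220 + j$)
$o = -120954$ ($o = \left(-220 + 373\right) - 121107 = 153 - 121107 = -120954$)
$\frac{136877}{o} + \frac{136400}{453221} = \frac{136877}{-120954} + \frac{136400}{453221} = 136877 \left(- \frac{1}{120954}\right) + 136400 \cdot \frac{1}{453221} = - \frac{136877}{120954} + \frac{136400}{453221} = - \frac{45537405217}{54818892834}$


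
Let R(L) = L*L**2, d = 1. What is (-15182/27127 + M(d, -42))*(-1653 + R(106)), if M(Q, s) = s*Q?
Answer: -1373138613308/27127 ≈ -5.0619e+7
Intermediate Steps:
M(Q, s) = Q*s
R(L) = L**3
(-15182/27127 + M(d, -42))*(-1653 + R(106)) = (-15182/27127 + 1*(-42))*(-1653 + 106**3) = (-15182*1/27127 - 42)*(-1653 + 1191016) = (-15182/27127 - 42)*1189363 = -1154516/27127*1189363 = -1373138613308/27127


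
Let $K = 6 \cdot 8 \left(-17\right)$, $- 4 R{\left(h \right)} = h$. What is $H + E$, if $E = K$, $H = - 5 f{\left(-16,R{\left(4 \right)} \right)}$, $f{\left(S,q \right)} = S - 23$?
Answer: $-621$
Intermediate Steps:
$R{\left(h \right)} = - \frac{h}{4}$
$f{\left(S,q \right)} = -23 + S$
$K = -816$ ($K = 48 \left(-17\right) = -816$)
$H = 195$ ($H = - 5 \left(-23 - 16\right) = \left(-5\right) \left(-39\right) = 195$)
$E = -816$
$H + E = 195 - 816 = -621$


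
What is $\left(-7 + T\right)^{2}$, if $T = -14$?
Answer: $441$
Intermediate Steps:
$\left(-7 + T\right)^{2} = \left(-7 - 14\right)^{2} = \left(-21\right)^{2} = 441$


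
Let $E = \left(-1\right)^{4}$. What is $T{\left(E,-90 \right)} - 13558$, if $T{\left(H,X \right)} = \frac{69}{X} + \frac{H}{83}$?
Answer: $- \frac{33761299}{2490} \approx -13559.0$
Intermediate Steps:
$E = 1$
$T{\left(H,X \right)} = \frac{69}{X} + \frac{H}{83}$ ($T{\left(H,X \right)} = \frac{69}{X} + H \frac{1}{83} = \frac{69}{X} + \frac{H}{83}$)
$T{\left(E,-90 \right)} - 13558 = \left(\frac{69}{-90} + \frac{1}{83} \cdot 1\right) - 13558 = \left(69 \left(- \frac{1}{90}\right) + \frac{1}{83}\right) - 13558 = \left(- \frac{23}{30} + \frac{1}{83}\right) - 13558 = - \frac{1879}{2490} - 13558 = - \frac{33761299}{2490}$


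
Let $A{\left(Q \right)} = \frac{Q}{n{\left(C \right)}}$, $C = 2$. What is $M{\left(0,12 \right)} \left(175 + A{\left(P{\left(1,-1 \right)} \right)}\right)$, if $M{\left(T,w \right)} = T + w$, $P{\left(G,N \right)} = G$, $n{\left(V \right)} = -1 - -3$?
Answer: $2106$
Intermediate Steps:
$n{\left(V \right)} = 2$ ($n{\left(V \right)} = -1 + 3 = 2$)
$A{\left(Q \right)} = \frac{Q}{2}$
$M{\left(0,12 \right)} \left(175 + A{\left(P{\left(1,-1 \right)} \right)}\right) = \left(0 + 12\right) \left(175 + \frac{1}{2} \cdot 1\right) = 12 \left(175 + \frac{1}{2}\right) = 12 \cdot \frac{351}{2} = 2106$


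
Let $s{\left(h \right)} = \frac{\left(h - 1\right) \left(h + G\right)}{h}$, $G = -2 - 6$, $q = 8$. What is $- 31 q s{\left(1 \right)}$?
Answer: $0$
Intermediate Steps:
$G = -8$ ($G = -2 - 6 = -8$)
$s{\left(h \right)} = \frac{\left(-1 + h\right) \left(-8 + h\right)}{h}$ ($s{\left(h \right)} = \frac{\left(h - 1\right) \left(h - 8\right)}{h} = \frac{\left(-1 + h\right) \left(-8 + h\right)}{h}$)
$- 31 q s{\left(1 \right)} = \left(-31\right) 8 \left(-9 + 1 + \frac{8}{1}\right) = - 248 \left(-9 + 1 + 8 \cdot 1\right) = - 248 \left(-9 + 1 + 8\right) = \left(-248\right) 0 = 0$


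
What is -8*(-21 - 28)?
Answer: 392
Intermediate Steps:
-8*(-21 - 28) = -8*(-49) = 392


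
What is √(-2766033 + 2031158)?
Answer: 5*I*√29395 ≈ 857.25*I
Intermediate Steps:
√(-2766033 + 2031158) = √(-734875) = 5*I*√29395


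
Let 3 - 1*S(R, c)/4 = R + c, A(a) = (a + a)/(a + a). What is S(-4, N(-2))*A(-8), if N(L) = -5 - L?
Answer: 40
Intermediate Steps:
A(a) = 1 (A(a) = (2*a)/((2*a)) = (2*a)*(1/(2*a)) = 1)
S(R, c) = 12 - 4*R - 4*c (S(R, c) = 12 - 4*(R + c) = 12 + (-4*R - 4*c) = 12 - 4*R - 4*c)
S(-4, N(-2))*A(-8) = (12 - 4*(-4) - 4*(-5 - 1*(-2)))*1 = (12 + 16 - 4*(-5 + 2))*1 = (12 + 16 - 4*(-3))*1 = (12 + 16 + 12)*1 = 40*1 = 40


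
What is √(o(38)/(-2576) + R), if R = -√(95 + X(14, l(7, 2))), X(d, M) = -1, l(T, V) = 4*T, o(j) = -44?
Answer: √(1771 - 103684*√94)/322 ≈ 3.111*I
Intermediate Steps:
R = -√94 (R = -√(95 - 1) = -√94 ≈ -9.6954)
√(o(38)/(-2576) + R) = √(-44/(-2576) - √94) = √(-44*(-1/2576) - √94) = √(11/644 - √94)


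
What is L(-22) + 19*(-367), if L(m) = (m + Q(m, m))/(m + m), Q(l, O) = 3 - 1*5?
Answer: -76697/11 ≈ -6972.5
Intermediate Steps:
Q(l, O) = -2 (Q(l, O) = 3 - 5 = -2)
L(m) = (-2 + m)/(2*m) (L(m) = (m - 2)/(m + m) = (-2 + m)/((2*m)) = (-2 + m)*(1/(2*m)) = (-2 + m)/(2*m))
L(-22) + 19*(-367) = (½)*(-2 - 22)/(-22) + 19*(-367) = (½)*(-1/22)*(-24) - 6973 = 6/11 - 6973 = -76697/11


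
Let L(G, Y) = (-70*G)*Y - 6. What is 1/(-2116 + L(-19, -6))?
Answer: -1/10102 ≈ -9.8990e-5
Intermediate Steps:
L(G, Y) = -6 - 70*G*Y (L(G, Y) = -70*G*Y - 6 = -6 - 70*G*Y)
1/(-2116 + L(-19, -6)) = 1/(-2116 + (-6 - 70*(-19)*(-6))) = 1/(-2116 + (-6 - 7980)) = 1/(-2116 - 7986) = 1/(-10102) = -1/10102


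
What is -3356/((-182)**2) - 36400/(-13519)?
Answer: 290085959/111950839 ≈ 2.5912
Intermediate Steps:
-3356/((-182)**2) - 36400/(-13519) = -3356/33124 - 36400*(-1/13519) = -3356*1/33124 + 36400/13519 = -839/8281 + 36400/13519 = 290085959/111950839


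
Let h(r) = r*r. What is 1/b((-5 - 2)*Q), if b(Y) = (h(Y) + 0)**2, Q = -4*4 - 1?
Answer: 1/200533921 ≈ 4.9867e-9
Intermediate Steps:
h(r) = r**2
Q = -17 (Q = -16 - 1 = -17)
b(Y) = Y**4 (b(Y) = (Y**2 + 0)**2 = (Y**2)**2 = Y**4)
1/b((-5 - 2)*Q) = 1/(((-5 - 2)*(-17))**4) = 1/((-7*(-17))**4) = 1/(119**4) = 1/200533921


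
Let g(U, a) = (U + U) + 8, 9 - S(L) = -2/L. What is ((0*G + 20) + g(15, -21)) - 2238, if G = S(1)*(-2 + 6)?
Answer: -2180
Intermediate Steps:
S(L) = 9 + 2/L (S(L) = 9 - (-2)/L = 9 + 2/L)
g(U, a) = 8 + 2*U (g(U, a) = 2*U + 8 = 8 + 2*U)
G = 44 (G = (9 + 2/1)*(-2 + 6) = (9 + 2*1)*4 = (9 + 2)*4 = 11*4 = 44)
((0*G + 20) + g(15, -21)) - 2238 = ((0*44 + 20) + (8 + 2*15)) - 2238 = ((0 + 20) + (8 + 30)) - 2238 = (20 + 38) - 2238 = 58 - 2238 = -2180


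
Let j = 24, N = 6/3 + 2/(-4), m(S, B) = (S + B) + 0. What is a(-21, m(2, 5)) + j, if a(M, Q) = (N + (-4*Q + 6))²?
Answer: 1777/4 ≈ 444.25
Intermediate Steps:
m(S, B) = B + S (m(S, B) = (B + S) + 0 = B + S)
N = 3/2 (N = 6*(⅓) + 2*(-¼) = 2 - ½ = 3/2 ≈ 1.5000)
a(M, Q) = (15/2 - 4*Q)² (a(M, Q) = (3/2 + (-4*Q + 6))² = (3/2 + (6 - 4*Q))² = (15/2 - 4*Q)²)
a(-21, m(2, 5)) + j = (15 - 8*(5 + 2))²/4 + 24 = (15 - 8*7)²/4 + 24 = (15 - 56)²/4 + 24 = (¼)*(-41)² + 24 = (¼)*1681 + 24 = 1681/4 + 24 = 1777/4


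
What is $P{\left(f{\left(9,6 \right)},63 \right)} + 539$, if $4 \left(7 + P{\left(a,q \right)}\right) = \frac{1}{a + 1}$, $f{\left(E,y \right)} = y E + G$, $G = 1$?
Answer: $\frac{119169}{224} \approx 532.0$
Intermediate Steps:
$f{\left(E,y \right)} = 1 + E y$ ($f{\left(E,y \right)} = y E + 1 = E y + 1 = 1 + E y$)
$P{\left(a,q \right)} = -7 + \frac{1}{4 \left(1 + a\right)}$ ($P{\left(a,q \right)} = -7 + \frac{1}{4 \left(a + 1\right)} = -7 + \frac{1}{4 \left(1 + a\right)}$)
$P{\left(f{\left(9,6 \right)},63 \right)} + 539 = \frac{-27 - 28 \left(1 + 9 \cdot 6\right)}{4 \left(1 + \left(1 + 9 \cdot 6\right)\right)} + 539 = \frac{-27 - 28 \left(1 + 54\right)}{4 \left(1 + \left(1 + 54\right)\right)} + 539 = \frac{-27 - 1540}{4 \left(1 + 55\right)} + 539 = \frac{-27 - 1540}{4 \cdot 56} + 539 = \frac{1}{4} \cdot \frac{1}{56} \left(-1567\right) + 539 = - \frac{1567}{224} + 539 = \frac{119169}{224}$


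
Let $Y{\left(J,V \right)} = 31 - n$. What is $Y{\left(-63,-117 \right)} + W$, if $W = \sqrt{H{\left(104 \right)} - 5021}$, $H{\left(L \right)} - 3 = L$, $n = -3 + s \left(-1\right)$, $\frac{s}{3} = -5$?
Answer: $19 + 3 i \sqrt{546} \approx 19.0 + 70.1 i$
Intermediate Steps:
$s = -15$ ($s = 3 \left(-5\right) = -15$)
$n = 12$ ($n = -3 - -15 = -3 + 15 = 12$)
$H{\left(L \right)} = 3 + L$
$Y{\left(J,V \right)} = 19$ ($Y{\left(J,V \right)} = 31 - 12 = 19$)
$W = 3 i \sqrt{546}$ ($W = \sqrt{\left(3 + 104\right) - 5021} = \sqrt{107 - 5021} = \sqrt{-4914} = 3 i \sqrt{546} \approx 70.1 i$)
$Y{\left(-63,-117 \right)} + W = 19 + 3 i \sqrt{546}$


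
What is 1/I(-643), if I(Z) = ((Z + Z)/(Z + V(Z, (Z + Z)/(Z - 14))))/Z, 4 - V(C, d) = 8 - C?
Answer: -645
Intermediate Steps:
V(C, d) = -4 + C (V(C, d) = 4 - (8 - C) = 4 + (-8 + C) = -4 + C)
I(Z) = 2/(-4 + 2*Z) (I(Z) = ((Z + Z)/(Z + (-4 + Z)))/Z = ((2*Z)/(-4 + 2*Z))/Z = (2*Z/(-4 + 2*Z))/Z = 2/(-4 + 2*Z))
1/I(-643) = 1/(1/(-2 - 643)) = 1/(1/(-645)) = 1/(-1/645) = -645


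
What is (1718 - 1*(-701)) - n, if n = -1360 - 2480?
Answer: 6259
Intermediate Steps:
n = -3840
(1718 - 1*(-701)) - n = (1718 - 1*(-701)) - 1*(-3840) = (1718 + 701) + 3840 = 2419 + 3840 = 6259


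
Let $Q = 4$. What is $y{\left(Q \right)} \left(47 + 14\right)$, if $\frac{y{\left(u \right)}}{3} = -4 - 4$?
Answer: $-1464$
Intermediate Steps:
$y{\left(u \right)} = -24$ ($y{\left(u \right)} = 3 \left(-4 - 4\right) = 3 \left(-8\right) = -24$)
$y{\left(Q \right)} \left(47 + 14\right) = - 24 \left(47 + 14\right) = \left(-24\right) 61 = -1464$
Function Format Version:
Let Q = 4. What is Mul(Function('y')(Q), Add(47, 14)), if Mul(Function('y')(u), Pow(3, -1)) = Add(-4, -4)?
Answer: -1464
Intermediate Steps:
Function('y')(u) = -24 (Function('y')(u) = Mul(3, Add(-4, -4)) = Mul(3, -8) = -24)
Mul(Function('y')(Q), Add(47, 14)) = Mul(-24, Add(47, 14)) = Mul(-24, 61) = -1464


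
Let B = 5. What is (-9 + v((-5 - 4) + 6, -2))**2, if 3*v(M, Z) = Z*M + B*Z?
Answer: 961/9 ≈ 106.78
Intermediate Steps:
v(M, Z) = 5*Z/3 + M*Z/3 (v(M, Z) = (Z*M + 5*Z)/3 = (M*Z + 5*Z)/3 = (5*Z + M*Z)/3 = 5*Z/3 + M*Z/3)
(-9 + v((-5 - 4) + 6, -2))**2 = (-9 + (1/3)*(-2)*(5 + ((-5 - 4) + 6)))**2 = (-9 + (1/3)*(-2)*(5 + (-9 + 6)))**2 = (-9 + (1/3)*(-2)*(5 - 3))**2 = (-9 + (1/3)*(-2)*2)**2 = (-9 - 4/3)**2 = (-31/3)**2 = 961/9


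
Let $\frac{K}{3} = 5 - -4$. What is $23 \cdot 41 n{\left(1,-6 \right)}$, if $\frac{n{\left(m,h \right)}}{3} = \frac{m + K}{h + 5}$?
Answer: $-79212$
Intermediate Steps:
$K = 27$ ($K = 3 \left(5 - -4\right) = 3 \left(5 + 4\right) = 3 \cdot 9 = 27$)
$n{\left(m,h \right)} = \frac{3 \left(27 + m\right)}{5 + h}$ ($n{\left(m,h \right)} = 3 \frac{m + 27}{h + 5} = 3 \frac{27 + m}{5 + h} = \frac{3 \left(27 + m\right)}{5 + h}$)
$23 \cdot 41 n{\left(1,-6 \right)} = 23 \cdot 41 \frac{3 \left(27 + 1\right)}{5 - 6} = 943 \cdot 3 \frac{1}{-1} \cdot 28 = 943 \cdot 3 \left(-1\right) 28 = 943 \left(-84\right) = -79212$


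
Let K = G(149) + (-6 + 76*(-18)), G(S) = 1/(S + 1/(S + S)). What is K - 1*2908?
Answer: -190133348/44403 ≈ -4282.0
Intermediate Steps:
G(S) = 1/(S + 1/(2*S))
K = -61009424/44403 (K = 2*149/(1 + 2*149**2) + (-6 + 76*(-18)) = 2*149/(1 + 2*22201) + (-6 - 1368) = 2*149/(1 + 44402) - 1374 = 2*149/44403 - 1374 = 2*149*(1/44403) - 1374 = 298/44403 - 1374 = -61009424/44403 ≈ -1374.0)
K - 1*2908 = -61009424/44403 - 1*2908 = -61009424/44403 - 2908 = -190133348/44403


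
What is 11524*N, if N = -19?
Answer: -218956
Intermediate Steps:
11524*N = 11524*(-19) = -218956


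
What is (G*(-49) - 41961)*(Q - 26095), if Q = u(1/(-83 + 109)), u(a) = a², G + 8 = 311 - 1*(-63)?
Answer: 1056560917005/676 ≈ 1.5630e+9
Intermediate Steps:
G = 366 (G = -8 + (311 - 1*(-63)) = -8 + (311 + 63) = -8 + 374 = 366)
Q = 1/676 (Q = (1/(-83 + 109))² = (1/26)² = 1/676 ≈ 0.0014793)
(G*(-49) - 41961)*(Q - 26095) = (366*(-49) - 41961)*(1/676 - 26095) = (-17934 - 41961)*(-17640219/676) = -59895*(-17640219/676) = 1056560917005/676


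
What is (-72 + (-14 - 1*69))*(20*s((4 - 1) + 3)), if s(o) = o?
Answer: -18600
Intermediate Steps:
(-72 + (-14 - 1*69))*(20*s((4 - 1) + 3)) = (-72 + (-14 - 1*69))*(20*((4 - 1) + 3)) = (-72 + (-14 - 69))*(20*(3 + 3)) = (-72 - 83)*(20*6) = -155*120 = -18600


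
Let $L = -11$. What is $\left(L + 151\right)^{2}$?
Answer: $19600$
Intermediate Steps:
$\left(L + 151\right)^{2} = \left(-11 + 151\right)^{2} = 140^{2} = 19600$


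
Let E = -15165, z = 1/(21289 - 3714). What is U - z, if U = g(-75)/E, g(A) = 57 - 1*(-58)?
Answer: -407258/53304975 ≈ -0.0076402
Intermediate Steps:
z = 1/17575 ≈ 5.6899e-5
g(A) = 115 (g(A) = 57 + 58 = 115)
U = -23/3033 (U = 115/(-15165) = 115*(-1/15165) = -23/3033 ≈ -0.0075833)
U - z = -23/3033 - 1*1/17575 = -23/3033 - 1/17575 = -407258/53304975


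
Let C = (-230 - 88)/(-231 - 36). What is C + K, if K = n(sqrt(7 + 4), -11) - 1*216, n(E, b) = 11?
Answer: -18139/89 ≈ -203.81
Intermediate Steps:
K = -205 (K = 11 - 1*216 = 11 - 216 = -205)
C = 106/89 (C = -318/(-267) = -318*(-1/267) = 106/89 ≈ 1.1910)
C + K = 106/89 - 205 = -18139/89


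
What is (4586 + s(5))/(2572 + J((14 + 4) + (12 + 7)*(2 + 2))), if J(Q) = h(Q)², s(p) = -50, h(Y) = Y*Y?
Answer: 162/2788481 ≈ 5.8096e-5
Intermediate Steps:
h(Y) = Y²
J(Q) = Q⁴ (J(Q) = (Q²)² = Q⁴)
(4586 + s(5))/(2572 + J((14 + 4) + (12 + 7)*(2 + 2))) = (4586 - 50)/(2572 + ((14 + 4) + (12 + 7)*(2 + 2))⁴) = 4536/(2572 + (18 + 19*4)⁴) = 4536/(2572 + (18 + 76)⁴) = 4536/(2572 + 94⁴) = 4536/(2572 + 78074896) = 4536/78077468 = 4536*(1/78077468) = 162/2788481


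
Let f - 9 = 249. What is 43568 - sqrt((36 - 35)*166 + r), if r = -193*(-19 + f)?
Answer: 43568 - I*sqrt(45961) ≈ 43568.0 - 214.39*I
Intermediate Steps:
f = 258 (f = 9 + 249 = 258)
r = -46127 (r = -193*(-19 + 258) = -193*239 = -46127)
43568 - sqrt((36 - 35)*166 + r) = 43568 - sqrt((36 - 35)*166 - 46127) = 43568 - sqrt(1*166 - 46127) = 43568 - sqrt(166 - 46127) = 43568 - sqrt(-45961) = 43568 - I*sqrt(45961)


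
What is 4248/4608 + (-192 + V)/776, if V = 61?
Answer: 4675/6208 ≈ 0.75306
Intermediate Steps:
4248/4608 + (-192 + V)/776 = 4248/4608 + (-192 + 61)/776 = 4248*(1/4608) - 131*1/776 = 59/64 - 131/776 = 4675/6208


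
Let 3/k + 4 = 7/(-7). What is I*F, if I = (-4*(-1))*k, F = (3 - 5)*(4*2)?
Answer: 192/5 ≈ 38.400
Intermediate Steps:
k = -⅗ (k = 3/(-4 + 7/(-7)) = 3/(-4 + 7*(-⅐)) = 3/(-4 - 1) = 3/(-5) = 3*(-⅕) = -⅗ ≈ -0.60000)
F = -16 (F = -2*8 = -16)
I = -12/5 (I = -4*(-1)*(-⅗) = 4*(-⅗) = -12/5 ≈ -2.4000)
I*F = -12/5*(-16) = 192/5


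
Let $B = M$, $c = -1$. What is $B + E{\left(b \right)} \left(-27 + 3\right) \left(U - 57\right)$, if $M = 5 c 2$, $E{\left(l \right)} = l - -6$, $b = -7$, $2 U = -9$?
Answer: $-1486$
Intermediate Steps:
$U = - \frac{9}{2}$ ($U = \frac{1}{2} \left(-9\right) = - \frac{9}{2} \approx -4.5$)
$E{\left(l \right)} = 6 + l$ ($E{\left(l \right)} = l + 6 = 6 + l$)
$M = -10$ ($M = 5 \left(-1\right) 2 = \left(-5\right) 2 = -10$)
$B = -10$
$B + E{\left(b \right)} \left(-27 + 3\right) \left(U - 57\right) = -10 + \left(6 - 7\right) \left(-27 + 3\right) \left(- \frac{9}{2} - 57\right) = -10 - \left(-24\right) \left(- \frac{123}{2}\right) = -10 - 1476 = -1486$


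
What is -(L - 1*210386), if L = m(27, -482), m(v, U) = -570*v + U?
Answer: 226258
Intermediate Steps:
m(v, U) = U - 570*v
L = -15872 (L = -482 - 570*27 = -482 - 15390 = -15872)
-(L - 1*210386) = -(-15872 - 1*210386) = -(-15872 - 210386) = -1*(-226258) = 226258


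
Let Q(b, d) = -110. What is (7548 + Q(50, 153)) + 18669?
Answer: 26107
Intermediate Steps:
(7548 + Q(50, 153)) + 18669 = (7548 - 110) + 18669 = 7438 + 18669 = 26107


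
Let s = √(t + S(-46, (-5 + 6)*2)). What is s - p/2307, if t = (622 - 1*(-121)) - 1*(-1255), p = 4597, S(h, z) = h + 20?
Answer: -4597/2307 + 2*√493 ≈ 42.415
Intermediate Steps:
S(h, z) = 20 + h
t = 1998 (t = (622 + 121) + 1255 = 743 + 1255 = 1998)
s = 2*√493 (s = √(1998 + (20 - 46)) = √(1998 - 26) = √1972 = 2*√493 ≈ 44.407)
s - p/2307 = 2*√493 - 4597/2307 = -4597/2307 + 2*√493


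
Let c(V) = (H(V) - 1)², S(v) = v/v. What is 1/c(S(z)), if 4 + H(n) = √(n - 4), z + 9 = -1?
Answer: (5 - I*√3)⁻² ≈ 0.028061 + 0.022092*I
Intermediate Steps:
z = -10 (z = -9 - 1 = -10)
S(v) = 1
H(n) = -4 + √(-4 + n) (H(n) = -4 + √(n - 4) = -4 + √(-4 + n))
c(V) = (-5 + √(-4 + V))² (c(V) = ((-4 + √(-4 + V)) - 1)² = (-5 + √(-4 + V))²)
1/c(S(z)) = 1/((-5 + √(-4 + 1))²) = 1/((-5 + √(-3))²) = 1/((-5 + I*√3)²) = (-5 + I*√3)⁻²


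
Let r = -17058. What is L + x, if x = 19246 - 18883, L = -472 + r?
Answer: -17167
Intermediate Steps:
L = -17530 (L = -472 - 17058 = -17530)
x = 363
L + x = -17530 + 363 = -17167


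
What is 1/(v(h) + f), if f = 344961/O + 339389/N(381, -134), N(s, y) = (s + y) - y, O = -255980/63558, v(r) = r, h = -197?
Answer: -48764190/4142886598159 ≈ -1.1771e-5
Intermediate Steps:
O = -127990/31779 (O = -255980*1/63558 = -127990/31779 ≈ -4.0275)
N(s, y) = s
f = -4133280052729/48764190 (f = 344961/(-127990/31779) + 339389/381 = 344961*(-31779/127990) + 339389*(1/381) = -10962515619/127990 + 339389/381 = -4133280052729/48764190 ≈ -84761.)
1/(v(h) + f) = 1/(-197 - 4133280052729/48764190) = 1/(-4142886598159/48764190) = -48764190/4142886598159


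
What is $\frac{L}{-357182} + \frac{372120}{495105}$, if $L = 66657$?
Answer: $\frac{6660823457}{11789506274} \approx 0.56498$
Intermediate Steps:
$\frac{L}{-357182} + \frac{372120}{495105} = \frac{66657}{-357182} + \frac{372120}{495105} = 66657 \left(- \frac{1}{357182}\right) + 372120 \cdot \frac{1}{495105} = - \frac{66657}{357182} + \frac{24808}{33007} = \frac{6660823457}{11789506274}$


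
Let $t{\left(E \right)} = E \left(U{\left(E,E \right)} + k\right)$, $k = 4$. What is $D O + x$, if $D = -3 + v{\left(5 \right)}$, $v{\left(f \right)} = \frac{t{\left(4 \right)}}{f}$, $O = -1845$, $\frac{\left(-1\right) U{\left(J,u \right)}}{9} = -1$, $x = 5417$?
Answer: $-8236$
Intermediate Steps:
$U{\left(J,u \right)} = 9$ ($U{\left(J,u \right)} = \left(-9\right) \left(-1\right) = 9$)
$t{\left(E \right)} = 13 E$ ($t{\left(E \right)} = E \left(9 + 4\right) = E 13 = 13 E$)
$v{\left(f \right)} = \frac{52}{f}$ ($v{\left(f \right)} = \frac{13 \cdot 4}{f} = \frac{52}{f}$)
$D = \frac{37}{5}$ ($D = -3 + \frac{52}{5} = \frac{37}{5} \approx 7.4$)
$D O + x = \frac{37}{5} \left(-1845\right) + 5417 = -13653 + 5417 = -8236$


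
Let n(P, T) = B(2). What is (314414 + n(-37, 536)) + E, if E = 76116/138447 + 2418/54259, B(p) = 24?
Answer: 787353797204488/2503998591 ≈ 3.1444e+5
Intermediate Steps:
n(P, T) = 24
E = 1488247630/2503998591 (E = 76116*(1/138447) + 2418*(1/54259) = 25372/46149 + 2418/54259 = 1488247630/2503998591 ≈ 0.59435)
(314414 + n(-37, 536)) + E = (314414 + 24) + 1488247630/2503998591 = 314438 + 1488247630/2503998591 = 787353797204488/2503998591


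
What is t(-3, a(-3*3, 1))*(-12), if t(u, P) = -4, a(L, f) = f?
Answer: 48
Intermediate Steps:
t(-3, a(-3*3, 1))*(-12) = -4*(-12) = 48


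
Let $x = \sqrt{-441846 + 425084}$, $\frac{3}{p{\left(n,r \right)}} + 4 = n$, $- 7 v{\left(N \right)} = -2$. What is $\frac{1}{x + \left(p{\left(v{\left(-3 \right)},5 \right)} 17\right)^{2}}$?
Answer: $\frac{298116}{82709617} - \frac{456976 i \sqrt{58}}{1406063489} \approx 0.0036044 - 0.0024752 i$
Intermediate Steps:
$v{\left(N \right)} = \frac{2}{7}$ ($v{\left(N \right)} = \left(- \frac{1}{7}\right) \left(-2\right) = \frac{2}{7}$)
$p{\left(n,r \right)} = \frac{3}{-4 + n}$
$x = 17 i \sqrt{58}$ ($x = \sqrt{-16762} = 17 i \sqrt{58} \approx 129.47 i$)
$\frac{1}{x + \left(p{\left(v{\left(-3 \right)},5 \right)} 17\right)^{2}} = \frac{1}{17 i \sqrt{58} + \left(\frac{3}{-4 + \frac{2}{7}} \cdot 17\right)^{2}} = \frac{1}{17 i \sqrt{58} + \left(\frac{3}{- \frac{26}{7}} \cdot 17\right)^{2}} = \frac{1}{17 i \sqrt{58} + \left(3 \left(- \frac{7}{26}\right) 17\right)^{2}} = \frac{1}{17 i \sqrt{58} + \left(\left(- \frac{21}{26}\right) 17\right)^{2}} = \frac{1}{17 i \sqrt{58} + \left(- \frac{357}{26}\right)^{2}} = \frac{1}{17 i \sqrt{58} + \frac{127449}{676}} = \frac{1}{\frac{127449}{676} + 17 i \sqrt{58}}$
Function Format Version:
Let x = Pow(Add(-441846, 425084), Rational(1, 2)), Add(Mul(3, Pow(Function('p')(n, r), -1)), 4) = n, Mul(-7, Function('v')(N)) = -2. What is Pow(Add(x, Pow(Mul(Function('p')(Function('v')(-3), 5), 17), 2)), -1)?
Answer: Add(Rational(298116, 82709617), Mul(Rational(-456976, 1406063489), I, Pow(58, Rational(1, 2)))) ≈ Add(0.0036044, Mul(-0.0024752, I))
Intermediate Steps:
Function('v')(N) = Rational(2, 7) (Function('v')(N) = Mul(Rational(-1, 7), -2) = Rational(2, 7))
Function('p')(n, r) = Mul(3, Pow(Add(-4, n), -1))
x = Mul(17, I, Pow(58, Rational(1, 2))) (x = Pow(-16762, Rational(1, 2)) = Mul(17, I, Pow(58, Rational(1, 2))) ≈ Mul(129.47, I))
Pow(Add(x, Pow(Mul(Function('p')(Function('v')(-3), 5), 17), 2)), -1) = Pow(Add(Mul(17, I, Pow(58, Rational(1, 2))), Pow(Mul(Mul(3, Pow(Add(-4, Rational(2, 7)), -1)), 17), 2)), -1) = Pow(Add(Mul(17, I, Pow(58, Rational(1, 2))), Pow(Mul(Mul(3, Pow(Rational(-26, 7), -1)), 17), 2)), -1) = Pow(Add(Mul(17, I, Pow(58, Rational(1, 2))), Pow(Mul(Mul(3, Rational(-7, 26)), 17), 2)), -1) = Pow(Add(Mul(17, I, Pow(58, Rational(1, 2))), Pow(Mul(Rational(-21, 26), 17), 2)), -1) = Pow(Add(Mul(17, I, Pow(58, Rational(1, 2))), Pow(Rational(-357, 26), 2)), -1) = Pow(Add(Mul(17, I, Pow(58, Rational(1, 2))), Rational(127449, 676)), -1) = Pow(Add(Rational(127449, 676), Mul(17, I, Pow(58, Rational(1, 2)))), -1)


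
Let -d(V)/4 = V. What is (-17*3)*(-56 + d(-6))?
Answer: 1632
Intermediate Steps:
d(V) = -4*V
(-17*3)*(-56 + d(-6)) = (-17*3)*(-56 - 4*(-6)) = -51*(-56 + 24) = -51*(-32) = 1632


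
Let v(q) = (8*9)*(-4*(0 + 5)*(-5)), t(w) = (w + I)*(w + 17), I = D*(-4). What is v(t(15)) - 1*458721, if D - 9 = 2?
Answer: -451521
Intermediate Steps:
D = 11 (D = 9 + 2 = 11)
I = -44 (I = 11*(-4) = -44)
t(w) = (-44 + w)*(17 + w) (t(w) = (w - 44)*(w + 17) = (-44 + w)*(17 + w))
v(q) = 7200 (v(q) = 72*(-4*5*(-5)) = 72*(-20*(-5)) = 72*100 = 7200)
v(t(15)) - 1*458721 = 7200 - 1*458721 = 7200 - 458721 = -451521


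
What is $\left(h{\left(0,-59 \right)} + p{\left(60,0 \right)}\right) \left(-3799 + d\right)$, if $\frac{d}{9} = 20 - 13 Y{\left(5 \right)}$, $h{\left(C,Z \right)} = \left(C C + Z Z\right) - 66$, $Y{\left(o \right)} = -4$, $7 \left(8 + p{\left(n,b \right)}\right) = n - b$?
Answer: $- \frac{75337259}{7} \approx -1.0762 \cdot 10^{7}$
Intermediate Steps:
$p{\left(n,b \right)} = -8 - \frac{b}{7} + \frac{n}{7}$ ($p{\left(n,b \right)} = -8 + \frac{n - b}{7} = -8 - \left(- \frac{n}{7} + \frac{b}{7}\right) = -8 - \frac{b}{7} + \frac{n}{7}$)
$h{\left(C,Z \right)} = -66 + C^{2} + Z^{2}$ ($h{\left(C,Z \right)} = \left(C^{2} + Z^{2}\right) - 66 = -66 + C^{2} + Z^{2}$)
$d = 648$ ($d = 9 \left(20 - -52\right) = 9 \left(20 + 52\right) = 9 \cdot 72 = 648$)
$\left(h{\left(0,-59 \right)} + p{\left(60,0 \right)}\right) \left(-3799 + d\right) = \left(\left(-66 + 0^{2} + \left(-59\right)^{2}\right) - - \frac{4}{7}\right) \left(-3799 + 648\right) = \left(\left(-66 + 0 + 3481\right) + \left(-8 + 0 + \frac{60}{7}\right)\right) \left(-3151\right) = \left(3415 + \frac{4}{7}\right) \left(-3151\right) = \frac{23909}{7} \left(-3151\right) = - \frac{75337259}{7}$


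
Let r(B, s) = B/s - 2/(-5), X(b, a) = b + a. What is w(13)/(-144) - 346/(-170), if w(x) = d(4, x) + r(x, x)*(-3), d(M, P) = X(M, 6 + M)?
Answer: 24079/12240 ≈ 1.9672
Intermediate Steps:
X(b, a) = a + b
d(M, P) = 6 + 2*M (d(M, P) = (6 + M) + M = 6 + 2*M)
r(B, s) = ⅖ + B/s (r(B, s) = B/s - 2*(-⅕) = B/s + ⅖ = ⅖ + B/s)
w(x) = 49/5 (w(x) = (6 + 2*4) + (⅖ + x/x)*(-3) = (6 + 8) + (⅖ + 1)*(-3) = 14 + (7/5)*(-3) = 14 - 21/5 = 49/5)
w(13)/(-144) - 346/(-170) = (49/5)/(-144) - 346/(-170) = (49/5)*(-1/144) - 346*(-1/170) = -49/720 + 173/85 = 24079/12240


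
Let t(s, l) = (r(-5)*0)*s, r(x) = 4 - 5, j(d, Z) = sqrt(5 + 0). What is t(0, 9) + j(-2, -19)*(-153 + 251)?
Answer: 98*sqrt(5) ≈ 219.13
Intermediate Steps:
j(d, Z) = sqrt(5)
r(x) = -1
t(s, l) = 0 (t(s, l) = (-1*0)*s = 0*s = 0)
t(0, 9) + j(-2, -19)*(-153 + 251) = 0 + sqrt(5)*(-153 + 251) = 0 + sqrt(5)*98 = 0 + 98*sqrt(5) = 98*sqrt(5)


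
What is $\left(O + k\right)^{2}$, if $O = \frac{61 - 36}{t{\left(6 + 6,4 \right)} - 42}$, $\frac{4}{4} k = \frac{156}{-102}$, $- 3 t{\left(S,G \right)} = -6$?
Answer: $\frac{85849}{18496} \approx 4.6415$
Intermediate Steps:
$t{\left(S,G \right)} = 2$ ($t{\left(S,G \right)} = \left(- \frac{1}{3}\right) \left(-6\right) = 2$)
$k = - \frac{26}{17}$ ($k = \frac{156}{-102} = 156 \left(- \frac{1}{102}\right) = - \frac{26}{17} \approx -1.5294$)
$O = - \frac{5}{8}$ ($O = \frac{61 - 36}{2 - 42} = \frac{25}{-40} = 25 \left(- \frac{1}{40}\right) = - \frac{5}{8} \approx -0.625$)
$\left(O + k\right)^{2} = \left(- \frac{5}{8} - \frac{26}{17}\right)^{2} = \left(- \frac{293}{136}\right)^{2} = \frac{85849}{18496}$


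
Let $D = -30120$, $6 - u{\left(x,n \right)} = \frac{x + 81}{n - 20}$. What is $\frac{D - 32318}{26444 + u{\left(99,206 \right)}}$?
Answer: $- \frac{967789}{409960} \approx -2.3607$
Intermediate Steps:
$u{\left(x,n \right)} = 6 - \frac{81 + x}{-20 + n}$ ($u{\left(x,n \right)} = 6 - \frac{x + 81}{n - 20} = 6 - \frac{81 + x}{-20 + n}$)
$\frac{D - 32318}{26444 + u{\left(99,206 \right)}} = \frac{-30120 - 32318}{26444 + \frac{-201 - 99 + 6 \cdot 206}{-20 + 206}} = - \frac{62438}{26444 + \frac{-201 - 99 + 1236}{186}} = - \frac{62438}{26444 + \frac{1}{186} \cdot 936} = - \frac{62438}{26444 + \frac{156}{31}} = - \frac{62438}{\frac{819920}{31}} = \left(-62438\right) \frac{31}{819920} = - \frac{967789}{409960}$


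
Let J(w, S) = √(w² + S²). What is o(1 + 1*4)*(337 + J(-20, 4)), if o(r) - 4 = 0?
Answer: 1348 + 16*√26 ≈ 1429.6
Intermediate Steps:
o(r) = 4 (o(r) = 4 + 0 = 4)
J(w, S) = √(S² + w²)
o(1 + 1*4)*(337 + J(-20, 4)) = 4*(337 + √(4² + (-20)²)) = 4*(337 + √(16 + 400)) = 4*(337 + √416) = 4*(337 + 4*√26) = 1348 + 16*√26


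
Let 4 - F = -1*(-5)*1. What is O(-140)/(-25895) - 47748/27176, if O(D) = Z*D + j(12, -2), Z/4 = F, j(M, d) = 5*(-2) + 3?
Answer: -312865697/175930630 ≈ -1.7783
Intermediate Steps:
F = -1 (F = 4 - (-1*(-5)) = 4 - 5 = -1)
j(M, d) = -7 (j(M, d) = -10 + 3 = -7)
Z = -4 (Z = 4*(-1) = -4)
O(D) = -7 - 4*D (O(D) = -4*D - 7 = -7 - 4*D)
O(-140)/(-25895) - 47748/27176 = (-7 - 4*(-140))/(-25895) - 47748/27176 = (-7 + 560)*(-1/25895) - 47748*1/27176 = 553*(-1/25895) - 11937/6794 = -553/25895 - 11937/6794 = -312865697/175930630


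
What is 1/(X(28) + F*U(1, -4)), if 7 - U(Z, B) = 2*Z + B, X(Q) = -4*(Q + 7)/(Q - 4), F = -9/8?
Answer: -24/383 ≈ -0.062663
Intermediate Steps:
F = -9/8 (F = -9*⅛ = -9/8 ≈ -1.1250)
X(Q) = -4*(7 + Q)/(-4 + Q)
U(Z, B) = 7 - B - 2*Z (U(Z, B) = 7 - (2*Z + B) = 7 - (B + 2*Z) = 7 + (-B - 2*Z) = 7 - B - 2*Z)
1/(X(28) + F*U(1, -4)) = 1/(4*(-7 - 1*28)/(-4 + 28) - 9*(7 - 1*(-4) - 2*1)/8) = 1/(4*(-7 - 28)/24 - 9*(7 + 4 - 2)/8) = 1/(4*(1/24)*(-35) - 9/8*9) = 1/(-35/6 - 81/8) = 1/(-383/24) = -24/383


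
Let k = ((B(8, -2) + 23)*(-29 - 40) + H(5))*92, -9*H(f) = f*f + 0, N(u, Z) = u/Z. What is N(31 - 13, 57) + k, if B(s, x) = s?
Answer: -33694394/171 ≈ -1.9704e+5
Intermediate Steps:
H(f) = -f**2/9 (H(f) = -(f*f + 0)/9 = -(f**2 + 0)/9 = -f**2/9)
k = -1773392/9 (k = ((8 + 23)*(-29 - 40) - 1/9*5**2)*92 = (31*(-69) - 1/9*25)*92 = (-2139 - 25/9)*92 = -19276/9*92 = -1773392/9 ≈ -1.9704e+5)
N(31 - 13, 57) + k = (31 - 13)/57 - 1773392/9 = 18*(1/57) - 1773392/9 = 6/19 - 1773392/9 = -33694394/171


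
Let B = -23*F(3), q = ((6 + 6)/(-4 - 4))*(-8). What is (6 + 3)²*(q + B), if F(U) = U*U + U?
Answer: -21384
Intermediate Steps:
F(U) = U + U² (F(U) = U² + U = U + U²)
q = 12 (q = (12/(-8))*(-8) = (12*(-⅛))*(-8) = -3/2*(-8) = 12)
B = -276 (B = -69*(1 + 3) = -69*4 = -23*12 = -276)
(6 + 3)²*(q + B) = (6 + 3)²*(12 - 276) = 9²*(-264) = 81*(-264) = -21384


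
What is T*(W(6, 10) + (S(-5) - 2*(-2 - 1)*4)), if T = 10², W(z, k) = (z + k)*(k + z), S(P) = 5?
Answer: 28500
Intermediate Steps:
W(z, k) = (k + z)² (W(z, k) = (k + z)*(k + z) = (k + z)²)
T = 100
T*(W(6, 10) + (S(-5) - 2*(-2 - 1)*4)) = 100*((10 + 6)² + (5 - 2*(-2 - 1)*4)) = 100*(16² + (5 - 2*(-3)*4)) = 100*(256 + (5 + 6*4)) = 100*(256 + (5 + 24)) = 100*(256 + 29) = 100*285 = 28500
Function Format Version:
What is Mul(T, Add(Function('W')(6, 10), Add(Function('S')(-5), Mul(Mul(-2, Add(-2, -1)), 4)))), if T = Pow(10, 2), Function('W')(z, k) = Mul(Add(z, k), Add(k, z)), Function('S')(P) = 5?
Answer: 28500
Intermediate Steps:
Function('W')(z, k) = Pow(Add(k, z), 2) (Function('W')(z, k) = Mul(Add(k, z), Add(k, z)) = Pow(Add(k, z), 2))
T = 100
Mul(T, Add(Function('W')(6, 10), Add(Function('S')(-5), Mul(Mul(-2, Add(-2, -1)), 4)))) = Mul(100, Add(Pow(Add(10, 6), 2), Add(5, Mul(Mul(-2, Add(-2, -1)), 4)))) = Mul(100, Add(Pow(16, 2), Add(5, Mul(Mul(-2, -3), 4)))) = Mul(100, Add(256, Add(5, Mul(6, 4)))) = Mul(100, Add(256, Add(5, 24))) = Mul(100, Add(256, 29)) = Mul(100, 285) = 28500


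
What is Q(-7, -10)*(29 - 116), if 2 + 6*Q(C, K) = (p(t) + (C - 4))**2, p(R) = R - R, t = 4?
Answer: -3451/2 ≈ -1725.5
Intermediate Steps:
p(R) = 0
Q(C, K) = -1/3 + (-4 + C)**2/6 (Q(C, K) = -1/3 + (0 + (C - 4))**2/6 = -1/3 + (0 + (-4 + C))**2/6 = -1/3 + (-4 + C)**2/6)
Q(-7, -10)*(29 - 116) = (-1/3 + (-4 - 7)**2/6)*(29 - 116) = (-1/3 + (1/6)*(-11)**2)*(-87) = (-1/3 + (1/6)*121)*(-87) = (-1/3 + 121/6)*(-87) = (119/6)*(-87) = -3451/2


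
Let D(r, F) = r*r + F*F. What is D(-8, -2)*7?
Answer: 476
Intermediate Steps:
D(r, F) = F² + r² (D(r, F) = r² + F² = F² + r²)
D(-8, -2)*7 = ((-2)² + (-8)²)*7 = (4 + 64)*7 = 68*7 = 476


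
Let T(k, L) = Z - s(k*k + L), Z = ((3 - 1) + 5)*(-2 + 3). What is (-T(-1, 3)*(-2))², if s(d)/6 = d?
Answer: 1156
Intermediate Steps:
s(d) = 6*d
Z = 7 (Z = (2 + 5)*1 = 7*1 = 7)
T(k, L) = 7 - 6*L - 6*k² (T(k, L) = 7 - 6*(k*k + L) = 7 - 6*(k² + L) = 7 - 6*(L + k²) = 7 - (6*L + 6*k²) = 7 + (-6*L - 6*k²) = 7 - 6*L - 6*k²)
(-T(-1, 3)*(-2))² = (-(7 - 6*3 - 6*(-1)²)*(-2))² = (-(7 - 18 - 6*1)*(-2))² = (-(7 - 18 - 6)*(-2))² = (-1*(-17)*(-2))² = (17*(-2))² = (-34)² = 1156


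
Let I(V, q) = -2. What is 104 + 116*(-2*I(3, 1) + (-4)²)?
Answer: 2424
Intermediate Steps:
104 + 116*(-2*I(3, 1) + (-4)²) = 104 + 116*(-2*(-2) + (-4)²) = 104 + 116*(4 + 16) = 104 + 116*20 = 104 + 2320 = 2424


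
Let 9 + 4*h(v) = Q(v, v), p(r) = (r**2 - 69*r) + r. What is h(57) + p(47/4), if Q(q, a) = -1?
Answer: -10615/16 ≈ -663.44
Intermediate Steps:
p(r) = r**2 - 68*r
h(v) = -5/2 (h(v) = -9/4 + (1/4)*(-1) = -9/4 - 1/4 = -5/2)
h(57) + p(47/4) = -5/2 + (47/4)*(-68 + 47/4) = -5/2 + (47*(1/4))*(-68 + 47*(1/4)) = -5/2 + 47*(-68 + 47/4)/4 = -5/2 + (47/4)*(-225/4) = -5/2 - 10575/16 = -10615/16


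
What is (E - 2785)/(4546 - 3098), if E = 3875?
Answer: 545/724 ≈ 0.75276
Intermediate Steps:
(E - 2785)/(4546 - 3098) = (3875 - 2785)/(4546 - 3098) = 1090/1448 = 1090*(1/1448) = 545/724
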